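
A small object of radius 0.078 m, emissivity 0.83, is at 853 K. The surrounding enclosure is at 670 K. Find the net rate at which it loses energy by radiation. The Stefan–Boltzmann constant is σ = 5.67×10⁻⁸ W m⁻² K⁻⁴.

A = 4πr² = 4π × (0.078)² = 0.0765 m².
Q = εσA(T⁴ − T_s⁴). T⁴ − T_s⁴ = (853)⁴ − (670)⁴ = 5.29×10^11 − 2.02×10^11 = 3.28×10^11 K⁴.
Q = 0.83 × 5.67×10⁻⁸ × 0.0765 × 3.28×10^11 = 1180 W.

Q ≈ 1180 W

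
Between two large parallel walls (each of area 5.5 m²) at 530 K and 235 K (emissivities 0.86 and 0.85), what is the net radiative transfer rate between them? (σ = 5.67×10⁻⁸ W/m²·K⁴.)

For two large parallel gray plates, q = σ(T₁⁴ − T₂⁴) / (1/ε₁ + 1/ε₂ − 1).
1/ε₁ + 1/ε₂ − 1 = 1/0.86 + 1/0.85 − 1 = 1.339.
T₁⁴ − T₂⁴ = 7.89×10^10 − 3.05×10^9 = 7.59×10^10 K⁴.
q = 5.67×10⁻⁸ × 7.59×10^10 / 1.339 = 3210 W/m².
Q = q·A = 3210 × 5.5 = 17700 W.

Q ≈ 17700 W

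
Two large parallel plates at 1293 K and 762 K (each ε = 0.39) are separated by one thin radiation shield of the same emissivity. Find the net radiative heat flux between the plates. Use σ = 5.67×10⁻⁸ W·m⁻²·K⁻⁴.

Each of the 2 gaps contributes resistance (2/ε − 1) = 2/0.39 − 1 = 4.128; total = 8.256.
q = σ(T₁⁴ − T₂⁴) / 8.256 = 5.67×10⁻⁸ × 2.46×10^12 / 8.256 = 16900 W/m².

q ≈ 16900 W/m²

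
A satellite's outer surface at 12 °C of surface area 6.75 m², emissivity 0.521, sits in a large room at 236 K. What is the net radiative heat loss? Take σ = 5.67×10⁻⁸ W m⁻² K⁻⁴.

Convert: 12 °C = 285 K.
Q = εσA(T⁴ − T_s⁴). T⁴ − T_s⁴ = (285)⁴ − (236)⁴ = 6.60×10^9 − 3.10×10^9 = 3.50×10^9 K⁴.
Q = 0.521 × 5.67×10⁻⁸ × 6.75 × 3.50×10^9 = 697 W.

Q ≈ 697 W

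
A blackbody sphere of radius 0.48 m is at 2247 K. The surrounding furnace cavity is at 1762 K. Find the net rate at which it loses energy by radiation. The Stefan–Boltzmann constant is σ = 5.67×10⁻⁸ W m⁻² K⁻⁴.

Q ≈ 2.60×10^6 W

A = 4πr² = 4π × (0.48)² = 2.90 m².
Q = σA(T⁴ − T_s⁴). T⁴ − T_s⁴ = (2247)⁴ − (1762)⁴ = 2.55×10^13 − 9.64×10^12 = 1.59×10^13 K⁴.
Q = 5.67×10⁻⁸ × 2.90 × 1.59×10^13 = 2.60×10^6 W.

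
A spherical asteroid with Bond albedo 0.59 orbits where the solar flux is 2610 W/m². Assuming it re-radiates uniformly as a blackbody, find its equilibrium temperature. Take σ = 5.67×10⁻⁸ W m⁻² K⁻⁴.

T ≈ 262 K

Power absorbed = (1−a)S·πR²; power emitted = 4πR²σT⁴. Equating and cancelling πR²:
T = ((1−a)S / 4σ)^(1/4) = (1070 / (4 × 5.67×10⁻⁸))^(1/4) = (4.72×10^9)^(1/4).
T = 262 K.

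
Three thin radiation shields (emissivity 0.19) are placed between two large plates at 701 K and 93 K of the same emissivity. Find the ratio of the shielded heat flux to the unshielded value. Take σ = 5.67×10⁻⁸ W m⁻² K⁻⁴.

With N identical shields there are N+1 = 4 gaps in series, each with the same radiative resistance, so the flux falls to 1/(N+1) of its unshielded value.

ratio ≈ 0.250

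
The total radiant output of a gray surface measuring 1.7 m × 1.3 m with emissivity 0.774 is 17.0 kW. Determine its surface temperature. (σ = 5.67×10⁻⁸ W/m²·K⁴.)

T ≈ 647 K

A = 1.7 × 1.3 = 2.21 m².
From P = εσAT⁴, T = (P / εσA)^(1/4) = (17000 / (0.774 × 5.67×10⁻⁸ × 2.21))^(1/4).
T = (1.75×10^11)^(1/4) = 647 K.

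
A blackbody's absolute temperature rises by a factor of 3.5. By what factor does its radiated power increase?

factor ≈ 150

P ∝ T⁴, so the power scales as (3.5)⁴ = 150.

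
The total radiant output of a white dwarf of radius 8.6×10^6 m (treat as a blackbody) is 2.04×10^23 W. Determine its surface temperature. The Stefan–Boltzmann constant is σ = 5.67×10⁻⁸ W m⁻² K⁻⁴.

A = 4πr² = 4π × (8.6×10^6)² = 9.29×10^14 m².
From P = σAT⁴, T = (P / σA)^(1/4) = (2.04×10^23 / (5.67×10⁻⁸ × 9.29×10^14))^(1/4).
T = (3.87×10^15)^(1/4) = 7890 K.

T ≈ 7890 K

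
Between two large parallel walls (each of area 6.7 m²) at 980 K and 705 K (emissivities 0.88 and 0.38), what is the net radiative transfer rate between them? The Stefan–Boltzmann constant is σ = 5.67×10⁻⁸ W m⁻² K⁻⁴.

For two large parallel gray plates, q = σ(T₁⁴ − T₂⁴) / (1/ε₁ + 1/ε₂ − 1).
1/ε₁ + 1/ε₂ − 1 = 1/0.88 + 1/0.38 − 1 = 2.768.
T₁⁴ − T₂⁴ = 9.22×10^11 − 2.47×10^11 = 6.75×10^11 K⁴.
q = 5.67×10⁻⁸ × 6.75×10^11 / 2.768 = 13800 W/m².
Q = q·A = 13800 × 6.7 = 92700 W.

Q ≈ 92700 W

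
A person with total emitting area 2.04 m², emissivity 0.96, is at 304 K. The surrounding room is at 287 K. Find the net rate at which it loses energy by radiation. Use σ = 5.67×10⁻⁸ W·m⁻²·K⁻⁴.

Q ≈ 195 W

Q = εσA(T⁴ − T_s⁴). T⁴ − T_s⁴ = (304)⁴ − (287)⁴ = 8.54×10^9 − 6.78×10^9 = 1.76×10^9 K⁴.
Q = 0.96 × 5.67×10⁻⁸ × 2.04 × 1.76×10^9 = 195 W.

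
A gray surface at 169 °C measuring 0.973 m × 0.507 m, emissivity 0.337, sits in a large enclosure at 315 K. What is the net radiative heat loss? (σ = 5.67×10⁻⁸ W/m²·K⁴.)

Q ≈ 267 W

A = 0.973 × 0.507 = 0.493 m².
Convert: 169 °C = 442 K.
Q = εσA(T⁴ − T_s⁴). T⁴ − T_s⁴ = (442)⁴ − (315)⁴ = 3.82×10^10 − 9.85×10^9 = 2.83×10^10 K⁴.
Q = 0.337 × 5.67×10⁻⁸ × 0.493 × 2.83×10^10 = 267 W.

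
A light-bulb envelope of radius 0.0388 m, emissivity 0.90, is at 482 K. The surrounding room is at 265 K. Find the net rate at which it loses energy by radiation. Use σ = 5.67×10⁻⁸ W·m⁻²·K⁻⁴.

A = 4πr² = 4π × (0.0388)² = 0.0189 m².
Q = εσA(T⁴ − T_s⁴). T⁴ − T_s⁴ = (482)⁴ − (265)⁴ = 5.40×10^10 − 4.93×10^9 = 4.90×10^10 K⁴.
Q = 0.90 × 5.67×10⁻⁸ × 0.0189 × 4.90×10^10 = 47.3 W.

Q ≈ 47.3 W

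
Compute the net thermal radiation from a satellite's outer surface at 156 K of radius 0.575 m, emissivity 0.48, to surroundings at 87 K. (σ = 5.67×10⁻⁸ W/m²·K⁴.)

A = 4πr² = 4π × (0.575)² = 4.15 m².
Q = εσA(T⁴ − T_s⁴). T⁴ − T_s⁴ = (156)⁴ − (87)⁴ = 5.92×10^8 − 5.73×10^7 = 5.35×10^8 K⁴.
Q = 0.48 × 5.67×10⁻⁸ × 4.15 × 5.35×10^8 = 60.5 W.

Q ≈ 60.5 W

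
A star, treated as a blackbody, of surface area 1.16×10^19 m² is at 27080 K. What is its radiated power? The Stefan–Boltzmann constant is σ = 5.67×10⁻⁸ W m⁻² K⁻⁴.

P = σAT⁴ = 5.67×10⁻⁸ × 1.16×10^19 × (27080)⁴ = 5.67×10⁻⁸ × 1.16×10^19 × 5.38×10^17.
P = 3.54×10^29 W.

P ≈ 3.54×10^29 W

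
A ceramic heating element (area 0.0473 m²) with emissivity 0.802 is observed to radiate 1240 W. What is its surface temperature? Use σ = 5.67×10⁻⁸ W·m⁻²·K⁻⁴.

From P = εσAT⁴, T = (P / εσA)^(1/4) = (1240 / (0.802 × 5.67×10⁻⁸ × 0.0473))^(1/4).
T = (5.77×10^11)^(1/4) = 871 K.

T ≈ 871 K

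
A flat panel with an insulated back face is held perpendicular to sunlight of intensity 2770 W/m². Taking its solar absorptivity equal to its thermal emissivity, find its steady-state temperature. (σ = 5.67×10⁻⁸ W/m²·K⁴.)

T ≈ 470 K

Absorbed flux αS = emitted flux εσT⁴ (one radiating face); with α = ε, T = (S/σ)^(1/4).
T = (2770 / 5.67×10⁻⁸)^(1/4) = (4.89×10^10)^(1/4).
T = 470 K.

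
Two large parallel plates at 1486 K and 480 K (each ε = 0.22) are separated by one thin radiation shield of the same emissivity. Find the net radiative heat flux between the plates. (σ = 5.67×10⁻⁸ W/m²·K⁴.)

Each of the 2 gaps contributes resistance (2/ε − 1) = 2/0.22 − 1 = 8.091; total = 16.18.
q = σ(T₁⁴ − T₂⁴) / 16.18 = 5.67×10⁻⁸ × 4.82×10^12 / 16.18 = 16900 W/m².

q ≈ 16900 W/m²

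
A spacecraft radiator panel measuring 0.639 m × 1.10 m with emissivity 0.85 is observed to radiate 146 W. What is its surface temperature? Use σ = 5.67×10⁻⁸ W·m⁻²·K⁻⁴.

T ≈ 256 K

A = 0.639 × 1.10 = 0.703 m².
From P = εσAT⁴, T = (P / εσA)^(1/4) = (146 / (0.85 × 5.67×10⁻⁸ × 0.703))^(1/4).
T = (4.31×10^9)^(1/4) = 256 K.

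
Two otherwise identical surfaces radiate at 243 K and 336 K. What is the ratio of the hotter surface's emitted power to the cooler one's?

P ∝ T⁴, so the ratio is (336/243)⁴ = (1.383)⁴ = 3.66.

ratio ≈ 3.66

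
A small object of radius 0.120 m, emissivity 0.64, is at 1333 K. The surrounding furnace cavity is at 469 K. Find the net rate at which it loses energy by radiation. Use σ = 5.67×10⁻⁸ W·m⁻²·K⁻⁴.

Q ≈ 20400 W

A = 4πr² = 4π × (0.120)² = 0.181 m².
Q = εσA(T⁴ − T_s⁴). T⁴ − T_s⁴ = (1333)⁴ − (469)⁴ = 3.16×10^12 − 4.84×10^10 = 3.11×10^12 K⁴.
Q = 0.64 × 5.67×10⁻⁸ × 0.181 × 3.11×10^12 = 20400 W.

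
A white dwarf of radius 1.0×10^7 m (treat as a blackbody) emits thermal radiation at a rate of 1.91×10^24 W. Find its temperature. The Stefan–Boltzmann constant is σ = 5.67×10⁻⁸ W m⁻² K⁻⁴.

A = 4πr² = 4π × (1.0×10^7)² = 1.26×10^15 m².
From P = σAT⁴, T = (P / σA)^(1/4) = (1.91×10^24 / (5.67×10⁻⁸ × 1.26×10^15))^(1/4).
T = (2.68×10^16)^(1/4) = 12800 K.

T ≈ 12800 K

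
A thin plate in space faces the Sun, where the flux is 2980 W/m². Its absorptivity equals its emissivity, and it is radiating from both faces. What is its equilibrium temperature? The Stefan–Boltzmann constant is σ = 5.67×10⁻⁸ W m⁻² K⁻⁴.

Absorbed flux αS = emitted flux 2εσT⁴ per unit area; with α = ε this gives T = (S/2σ)^(1/4).
T = (2980 / (2 × 5.67×10⁻⁸))^(1/4) = (2.63×10^10)^(1/4).
T = 403 K.

T ≈ 403 K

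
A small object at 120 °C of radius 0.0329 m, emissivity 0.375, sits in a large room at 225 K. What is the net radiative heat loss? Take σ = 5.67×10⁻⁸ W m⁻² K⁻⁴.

A = 4πr² = 4π × (0.0329)² = 0.0136 m².
Convert: 120 °C = 393 K.
Q = εσA(T⁴ − T_s⁴). T⁴ − T_s⁴ = (393)⁴ − (225)⁴ = 2.39×10^10 − 2.56×10^9 = 2.13×10^10 K⁴.
Q = 0.375 × 5.67×10⁻⁸ × 0.0136 × 2.13×10^10 = 6.16 W.

Q ≈ 6.16 W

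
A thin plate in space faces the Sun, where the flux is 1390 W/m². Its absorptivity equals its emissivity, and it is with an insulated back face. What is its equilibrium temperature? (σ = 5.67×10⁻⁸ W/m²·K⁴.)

Absorbed flux αS = emitted flux εσT⁴ (one radiating face); with α = ε, T = (S/σ)^(1/4).
T = (1390 / 5.67×10⁻⁸)^(1/4) = (2.45×10^10)^(1/4).
T = 396 K.

T ≈ 396 K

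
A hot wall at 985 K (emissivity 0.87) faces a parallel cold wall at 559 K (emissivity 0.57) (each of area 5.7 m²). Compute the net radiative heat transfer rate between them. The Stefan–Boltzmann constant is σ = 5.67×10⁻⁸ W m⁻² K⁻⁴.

Q ≈ 1.43×10^5 W

For two large parallel gray plates, q = σ(T₁⁴ − T₂⁴) / (1/ε₁ + 1/ε₂ − 1).
1/ε₁ + 1/ε₂ − 1 = 1/0.87 + 1/0.57 − 1 = 1.904.
T₁⁴ − T₂⁴ = 9.41×10^11 − 9.76×10^10 = 8.44×10^11 K⁴.
q = 5.67×10⁻⁸ × 8.44×10^11 / 1.904 = 25100 W/m².
Q = q·A = 25100 × 5.7 = 1.43×10^5 W.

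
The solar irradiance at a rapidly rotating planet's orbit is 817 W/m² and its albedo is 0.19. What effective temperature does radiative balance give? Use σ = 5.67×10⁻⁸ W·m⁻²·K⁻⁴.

Power absorbed = (1−a)S·πR²; power emitted = 4πR²σT⁴. Equating and cancelling πR²:
T = ((1−a)S / 4σ)^(1/4) = (662 / (4 × 5.67×10⁻⁸))^(1/4) = (2.92×10^9)^(1/4).
T = 232 K.

T ≈ 232 K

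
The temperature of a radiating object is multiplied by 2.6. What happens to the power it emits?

P ∝ T⁴, so the power scales as (2.6)⁴ = 45.7.

factor ≈ 45.7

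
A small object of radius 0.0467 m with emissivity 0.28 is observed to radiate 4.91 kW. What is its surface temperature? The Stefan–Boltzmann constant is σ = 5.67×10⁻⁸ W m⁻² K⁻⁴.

T ≈ 1830 K

A = 4πr² = 4π × (0.0467)² = 0.0274 m².
From P = εσAT⁴, T = (P / εσA)^(1/4) = (4910 / (0.28 × 5.67×10⁻⁸ × 0.0274))^(1/4).
T = (1.13×10^13)^(1/4) = 1830 K.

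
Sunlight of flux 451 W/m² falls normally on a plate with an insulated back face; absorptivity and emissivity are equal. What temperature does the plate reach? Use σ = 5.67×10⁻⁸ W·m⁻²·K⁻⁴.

Absorbed flux αS = emitted flux εσT⁴ (one radiating face); with α = ε, T = (S/σ)^(1/4).
T = (451 / 5.67×10⁻⁸)^(1/4) = (7.95×10^9)^(1/4).
T = 299 K.

T ≈ 299 K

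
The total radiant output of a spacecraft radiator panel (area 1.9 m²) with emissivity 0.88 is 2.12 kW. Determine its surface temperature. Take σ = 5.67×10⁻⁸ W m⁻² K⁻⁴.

T ≈ 387 K

From P = εσAT⁴, T = (P / εσA)^(1/4) = (2120 / (0.88 × 5.67×10⁻⁸ × 1.90))^(1/4).
T = (2.24×10^10)^(1/4) = 387 K.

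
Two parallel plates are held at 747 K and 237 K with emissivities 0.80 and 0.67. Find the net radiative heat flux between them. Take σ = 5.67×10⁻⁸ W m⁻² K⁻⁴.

q ≈ 10000 W/m²

For two large parallel gray plates, q = σ(T₁⁴ − T₂⁴) / (1/ε₁ + 1/ε₂ − 1).
1/ε₁ + 1/ε₂ − 1 = 1/0.80 + 1/0.67 − 1 = 1.743.
T₁⁴ − T₂⁴ = 3.11×10^11 − 3.15×10^9 = 3.08×10^11 K⁴.
q = 5.67×10⁻⁸ × 3.08×10^11 / 1.743 = 10000 W/m².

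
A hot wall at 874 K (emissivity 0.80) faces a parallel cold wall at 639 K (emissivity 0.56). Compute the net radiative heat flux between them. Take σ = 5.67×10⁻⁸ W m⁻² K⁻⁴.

For two large parallel gray plates, q = σ(T₁⁴ − T₂⁴) / (1/ε₁ + 1/ε₂ − 1).
1/ε₁ + 1/ε₂ − 1 = 1/0.80 + 1/0.56 − 1 = 2.036.
T₁⁴ − T₂⁴ = 5.84×10^11 − 1.67×10^11 = 4.17×10^11 K⁴.
q = 5.67×10⁻⁸ × 4.17×10^11 / 2.036 = 11600 W/m².

q ≈ 11600 W/m²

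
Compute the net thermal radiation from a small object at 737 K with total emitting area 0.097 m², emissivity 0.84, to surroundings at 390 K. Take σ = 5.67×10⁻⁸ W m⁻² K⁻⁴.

Q = εσA(T⁴ − T_s⁴). T⁴ − T_s⁴ = (737)⁴ − (390)⁴ = 2.95×10^11 − 2.31×10^10 = 2.72×10^11 K⁴.
Q = 0.84 × 5.67×10⁻⁸ × 0.0970 × 2.72×10^11 = 1260 W.

Q ≈ 1260 W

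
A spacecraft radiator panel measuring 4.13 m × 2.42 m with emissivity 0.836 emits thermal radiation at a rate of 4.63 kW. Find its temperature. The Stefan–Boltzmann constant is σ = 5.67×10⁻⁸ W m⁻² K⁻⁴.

T ≈ 314 K

A = 4.13 × 2.42 = 9.99 m².
From P = εσAT⁴, T = (P / εσA)^(1/4) = (4630 / (0.836 × 5.67×10⁻⁸ × 9.99))^(1/4).
T = (9.77×10^9)^(1/4) = 314 K.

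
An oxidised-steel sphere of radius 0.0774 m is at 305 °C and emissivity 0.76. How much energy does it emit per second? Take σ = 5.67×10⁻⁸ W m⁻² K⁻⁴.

A = 4πr² = 4π × (0.0774)² = 0.0753 m².
305 °C = 578 K.
P = εσAT⁴ = 0.76 × 5.67×10⁻⁸ × 0.0753 × (578)⁴ = 0.76 × 5.67×10⁻⁸ × 0.0753 × 1.12×10^11.
P = 362 W.

P ≈ 362 W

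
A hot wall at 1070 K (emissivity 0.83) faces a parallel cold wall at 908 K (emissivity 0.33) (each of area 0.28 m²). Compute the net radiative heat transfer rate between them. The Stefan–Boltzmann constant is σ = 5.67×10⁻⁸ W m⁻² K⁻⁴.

Q ≈ 3100 W

For two large parallel gray plates, q = σ(T₁⁴ − T₂⁴) / (1/ε₁ + 1/ε₂ − 1).
1/ε₁ + 1/ε₂ − 1 = 1/0.83 + 1/0.33 − 1 = 3.235.
T₁⁴ − T₂⁴ = 1.31×10^12 − 6.80×10^11 = 6.31×10^11 K⁴.
q = 5.67×10⁻⁸ × 6.31×10^11 / 3.235 = 11100 W/m².
Q = q·A = 11100 × 0.28 = 3100 W.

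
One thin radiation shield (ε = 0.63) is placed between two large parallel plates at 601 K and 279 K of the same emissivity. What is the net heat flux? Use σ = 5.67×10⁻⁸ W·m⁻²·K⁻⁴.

q ≈ 1620 W/m²

Each of the 2 gaps contributes resistance (2/ε − 1) = 2/0.63 − 1 = 2.175; total = 4.349.
q = σ(T₁⁴ − T₂⁴) / 4.349 = 5.67×10⁻⁸ × 1.24×10^11 / 4.349 = 1620 W/m².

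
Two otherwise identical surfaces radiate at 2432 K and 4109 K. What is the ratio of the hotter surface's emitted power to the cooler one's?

P ∝ T⁴, so the ratio is (4109/2432)⁴ = (1.690)⁴ = 8.15.

ratio ≈ 8.15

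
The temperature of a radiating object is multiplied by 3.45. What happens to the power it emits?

P ∝ T⁴, so the power scales as (3.45)⁴ = 142.

factor ≈ 142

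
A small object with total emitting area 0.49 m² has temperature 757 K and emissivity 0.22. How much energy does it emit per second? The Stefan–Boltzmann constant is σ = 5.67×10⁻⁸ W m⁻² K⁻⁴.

P ≈ 2010 W

P = εσAT⁴ = 0.22 × 5.67×10⁻⁸ × 0.490 × (757)⁴ = 0.22 × 5.67×10⁻⁸ × 0.490 × 3.28×10^11.
P = 2010 W.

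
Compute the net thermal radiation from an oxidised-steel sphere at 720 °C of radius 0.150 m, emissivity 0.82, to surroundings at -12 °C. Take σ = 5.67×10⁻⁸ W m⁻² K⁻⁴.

Q ≈ 12700 W

A = 4πr² = 4π × (0.150)² = 0.283 m².
Convert: 720 °C = 993 K; -12 °C = 261 K.
Q = εσA(T⁴ − T_s⁴). T⁴ − T_s⁴ = (993)⁴ − (261)⁴ = 9.72×10^11 − 4.64×10^9 = 9.68×10^11 K⁴.
Q = 0.82 × 5.67×10⁻⁸ × 0.283 × 9.68×10^11 = 12700 W.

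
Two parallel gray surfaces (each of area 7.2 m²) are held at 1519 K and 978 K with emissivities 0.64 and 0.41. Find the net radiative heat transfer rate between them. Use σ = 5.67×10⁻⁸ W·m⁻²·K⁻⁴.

Q ≈ 6.00×10^5 W

For two large parallel gray plates, q = σ(T₁⁴ − T₂⁴) / (1/ε₁ + 1/ε₂ − 1).
1/ε₁ + 1/ε₂ − 1 = 1/0.64 + 1/0.41 − 1 = 3.002.
T₁⁴ − T₂⁴ = 5.32×10^12 − 9.15×10^11 = 4.41×10^12 K⁴.
q = 5.67×10⁻⁸ × 4.41×10^12 / 3.002 = 83300 W/m².
Q = q·A = 83300 × 7.2 = 6.00×10^5 W.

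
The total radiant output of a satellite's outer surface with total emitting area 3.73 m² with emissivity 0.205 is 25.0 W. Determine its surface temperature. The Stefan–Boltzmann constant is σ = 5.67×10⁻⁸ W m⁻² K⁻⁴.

T ≈ 155 K

From P = εσAT⁴, T = (P / εσA)^(1/4) = (25.0 / (0.205 × 5.67×10⁻⁸ × 3.73))^(1/4).
T = (5.77×10^8)^(1/4) = 155 K.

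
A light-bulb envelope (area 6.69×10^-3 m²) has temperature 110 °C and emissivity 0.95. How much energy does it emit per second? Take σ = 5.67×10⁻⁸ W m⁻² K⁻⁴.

110 °C = 383 K.
P = εσAT⁴ = 0.95 × 5.67×10⁻⁸ × 6.69×10^-3 × (383)⁴ = 0.95 × 5.67×10⁻⁸ × 6.69×10^-3 × 2.15×10^10.
P = 7.75 W.

P ≈ 7.75 W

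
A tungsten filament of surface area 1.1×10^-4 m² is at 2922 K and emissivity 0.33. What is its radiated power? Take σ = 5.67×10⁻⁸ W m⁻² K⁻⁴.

P = εσAT⁴ = 0.33 × 5.67×10⁻⁸ × 1.10×10^-4 × (2922)⁴ = 0.33 × 5.67×10⁻⁸ × 1.10×10^-4 × 7.29×10^13.
P = 150 W.

P ≈ 150 W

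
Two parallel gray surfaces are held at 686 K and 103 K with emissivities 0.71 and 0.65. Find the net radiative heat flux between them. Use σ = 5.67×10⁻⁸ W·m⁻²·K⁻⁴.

For two large parallel gray plates, q = σ(T₁⁴ − T₂⁴) / (1/ε₁ + 1/ε₂ − 1).
1/ε₁ + 1/ε₂ − 1 = 1/0.71 + 1/0.65 − 1 = 1.947.
T₁⁴ − T₂⁴ = 2.21×10^11 − 1.13×10^8 = 2.21×10^11 K⁴.
q = 5.67×10⁻⁸ × 2.21×10^11 / 1.947 = 6450 W/m².

q ≈ 6450 W/m²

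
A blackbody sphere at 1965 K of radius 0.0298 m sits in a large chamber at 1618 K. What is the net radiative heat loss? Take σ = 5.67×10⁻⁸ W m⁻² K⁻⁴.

Q ≈ 5100 W

A = 4πr² = 4π × (0.0298)² = 0.0112 m².
Q = σA(T⁴ − T_s⁴). T⁴ − T_s⁴ = (1965)⁴ − (1618)⁴ = 1.49×10^13 − 6.85×10^12 = 8.06×10^12 K⁴.
Q = 5.67×10⁻⁸ × 0.0112 × 8.06×10^12 = 5100 W.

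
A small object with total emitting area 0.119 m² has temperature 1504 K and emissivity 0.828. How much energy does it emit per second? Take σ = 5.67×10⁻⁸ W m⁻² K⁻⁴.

P ≈ 28600 W

Stefan–Boltzmann: P = εσAT⁴ = 0.828 × 5.67×10⁻⁸ × 0.119 × (1504)⁴ = 0.828 × 5.67×10⁻⁸ × 0.119 × 5.12×10^12.
P = 28600 W.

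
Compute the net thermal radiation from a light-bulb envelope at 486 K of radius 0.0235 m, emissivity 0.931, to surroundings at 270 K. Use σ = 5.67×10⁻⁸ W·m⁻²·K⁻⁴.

A = 4πr² = 4π × (0.0235)² = 6.94×10^-3 m².
Q = εσA(T⁴ − T_s⁴). T⁴ − T_s⁴ = (486)⁴ − (270)⁴ = 5.58×10^10 − 5.31×10^9 = 5.05×10^10 K⁴.
Q = 0.931 × 5.67×10⁻⁸ × 6.94×10^-3 × 5.05×10^10 = 18.5 W.

Q ≈ 18.5 W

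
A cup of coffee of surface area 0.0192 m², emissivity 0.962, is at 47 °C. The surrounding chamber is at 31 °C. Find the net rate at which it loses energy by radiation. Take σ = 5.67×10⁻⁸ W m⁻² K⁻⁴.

Q ≈ 2.04 W

Convert: 47 °C = 320 K; 31 °C = 304 K.
Q = εσA(T⁴ − T_s⁴). T⁴ − T_s⁴ = (320)⁴ − (304)⁴ = 1.05×10^10 − 8.54×10^9 = 1.95×10^9 K⁴.
Q = 0.962 × 5.67×10⁻⁸ × 0.0192 × 1.95×10^9 = 2.04 W.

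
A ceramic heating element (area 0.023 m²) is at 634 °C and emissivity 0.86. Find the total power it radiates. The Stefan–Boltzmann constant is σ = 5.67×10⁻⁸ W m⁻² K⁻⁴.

634 °C = 907 K.
Stefan–Boltzmann: P = εσAT⁴ = 0.86 × 5.67×10⁻⁸ × 0.0230 × (907)⁴ = 0.86 × 5.67×10⁻⁸ × 0.0230 × 6.77×10^11.
P = 759 W.

P ≈ 759 W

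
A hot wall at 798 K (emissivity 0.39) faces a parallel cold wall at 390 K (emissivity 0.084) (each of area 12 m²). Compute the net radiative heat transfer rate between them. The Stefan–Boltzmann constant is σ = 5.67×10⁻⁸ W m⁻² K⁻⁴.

For two large parallel gray plates, q = σ(T₁⁴ − T₂⁴) / (1/ε₁ + 1/ε₂ − 1).
1/ε₁ + 1/ε₂ − 1 = 1/0.39 + 1/0.084 − 1 = 13.47.
T₁⁴ − T₂⁴ = 4.06×10^11 − 2.31×10^10 = 3.82×10^11 K⁴.
q = 5.67×10⁻⁸ × 3.82×10^11 / 13.47 = 1610 W/m².
Q = q·A = 1610 × 12 = 19300 W.

Q ≈ 19300 W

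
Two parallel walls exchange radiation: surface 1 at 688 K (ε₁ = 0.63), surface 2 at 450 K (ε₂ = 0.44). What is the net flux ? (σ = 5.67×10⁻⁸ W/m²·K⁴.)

q ≈ 3630 W/m²

For two large parallel gray plates, q = σ(T₁⁴ − T₂⁴) / (1/ε₁ + 1/ε₂ − 1).
1/ε₁ + 1/ε₂ − 1 = 1/0.63 + 1/0.44 − 1 = 2.860.
T₁⁴ − T₂⁴ = 2.24×10^11 − 4.10×10^10 = 1.83×10^11 K⁴.
q = 5.67×10⁻⁸ × 1.83×10^11 / 2.860 = 3630 W/m².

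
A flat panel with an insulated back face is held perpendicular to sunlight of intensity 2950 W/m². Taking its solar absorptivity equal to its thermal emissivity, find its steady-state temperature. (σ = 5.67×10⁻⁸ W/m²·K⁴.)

Absorbed flux αS = emitted flux εσT⁴ (one radiating face); with α = ε, T = (S/σ)^(1/4).
T = (2950 / 5.67×10⁻⁸)^(1/4) = (5.20×10^10)^(1/4).
T = 478 K.

T ≈ 478 K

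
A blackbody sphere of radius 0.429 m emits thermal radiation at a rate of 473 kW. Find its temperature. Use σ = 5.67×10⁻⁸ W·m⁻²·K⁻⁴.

T ≈ 1380 K

A = 4πr² = 4π × (0.429)² = 2.31 m².
From P = σAT⁴, T = (P / σA)^(1/4) = (4.73×10^5 / (5.67×10⁻⁸ × 2.31))^(1/4).
T = (3.61×10^12)^(1/4) = 1380 K.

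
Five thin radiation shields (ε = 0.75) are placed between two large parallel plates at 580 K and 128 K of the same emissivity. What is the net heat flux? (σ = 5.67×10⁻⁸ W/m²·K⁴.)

q ≈ 640 W/m²

Each of the 6 gaps contributes resistance (2/ε − 1) = 2/0.75 − 1 = 1.667; total = 10.00.
q = σ(T₁⁴ − T₂⁴) / 10.00 = 5.67×10⁻⁸ × 1.13×10^11 / 10.00 = 640 W/m².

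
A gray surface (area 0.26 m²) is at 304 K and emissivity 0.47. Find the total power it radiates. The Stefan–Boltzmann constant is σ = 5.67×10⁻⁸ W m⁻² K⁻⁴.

P ≈ 59.2 W

P = εσAT⁴ = 0.47 × 5.67×10⁻⁸ × 0.260 × (304)⁴ = 0.47 × 5.67×10⁻⁸ × 0.260 × 8.54×10^9.
P = 59.2 W.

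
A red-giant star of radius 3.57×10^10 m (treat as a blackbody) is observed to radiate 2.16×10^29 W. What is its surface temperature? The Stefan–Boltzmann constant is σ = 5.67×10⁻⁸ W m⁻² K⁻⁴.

A = 4πr² = 4π × (3.57×10^10)² = 1.60×10^22 m².
From P = σAT⁴, T = (P / σA)^(1/4) = (2.16×10^29 / (5.67×10⁻⁸ × 1.60×10^22))^(1/4).
T = (2.38×10^14)^(1/4) = 3930 K.

T ≈ 3930 K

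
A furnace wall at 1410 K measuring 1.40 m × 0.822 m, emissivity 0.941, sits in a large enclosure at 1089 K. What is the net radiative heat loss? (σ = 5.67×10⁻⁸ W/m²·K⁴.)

A = 1.40 × 0.822 = 1.15 m².
Q = εσA(T⁴ − T_s⁴). T⁴ − T_s⁴ = (1410)⁴ − (1089)⁴ = 3.95×10^12 − 1.41×10^12 = 2.55×10^12 K⁴.
Q = 0.941 × 5.67×10⁻⁸ × 1.15 × 2.55×10^12 = 1.56×10^5 W.

Q ≈ 1.56×10^5 W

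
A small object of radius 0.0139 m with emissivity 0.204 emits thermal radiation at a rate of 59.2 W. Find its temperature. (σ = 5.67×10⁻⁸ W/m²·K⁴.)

A = 4πr² = 4π × (0.0139)² = 2.43×10^-3 m².
From P = εσAT⁴, T = (P / εσA)^(1/4) = (59.2 / (0.204 × 5.67×10⁻⁸ × 2.43×10^-3))^(1/4).
T = (2.11×10^12)^(1/4) = 1200 K.

T ≈ 1200 K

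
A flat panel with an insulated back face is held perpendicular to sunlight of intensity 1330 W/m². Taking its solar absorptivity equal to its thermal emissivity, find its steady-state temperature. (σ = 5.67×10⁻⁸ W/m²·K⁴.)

T ≈ 391 K

Absorbed flux αS = emitted flux εσT⁴ (one radiating face); with α = ε, T = (S/σ)^(1/4).
T = (1330 / 5.67×10⁻⁸)^(1/4) = (2.35×10^10)^(1/4).
T = 391 K.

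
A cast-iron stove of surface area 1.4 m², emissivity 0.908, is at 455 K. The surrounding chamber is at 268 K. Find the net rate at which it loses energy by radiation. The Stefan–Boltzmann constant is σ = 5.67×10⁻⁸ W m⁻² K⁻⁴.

Q = εσA(T⁴ − T_s⁴). T⁴ − T_s⁴ = (455)⁴ − (268)⁴ = 4.29×10^10 − 5.16×10^9 = 3.77×10^10 K⁴.
Q = 0.908 × 5.67×10⁻⁸ × 1.40 × 3.77×10^10 = 2720 W.

Q ≈ 2720 W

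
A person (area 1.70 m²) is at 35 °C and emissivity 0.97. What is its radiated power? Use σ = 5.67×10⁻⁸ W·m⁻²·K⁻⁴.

P ≈ 841 W

35 °C = 308 K.
Stefan–Boltzmann: P = εσAT⁴ = 0.97 × 5.67×10⁻⁸ × 1.70 × (308)⁴ = 0.97 × 5.67×10⁻⁸ × 1.70 × 9.00×10^9.
P = 841 W.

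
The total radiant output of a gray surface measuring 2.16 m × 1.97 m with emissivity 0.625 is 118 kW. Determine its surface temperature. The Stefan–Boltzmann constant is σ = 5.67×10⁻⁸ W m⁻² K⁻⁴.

T ≈ 941 K

A = 2.16 × 1.97 = 4.26 m².
From P = εσAT⁴, T = (P / εσA)^(1/4) = (1.18×10^5 / (0.625 × 5.67×10⁻⁸ × 4.26))^(1/4).
T = (7.83×10^11)^(1/4) = 941 K.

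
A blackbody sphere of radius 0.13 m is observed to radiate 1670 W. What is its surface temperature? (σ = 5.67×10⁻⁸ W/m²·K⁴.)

A = 4πr² = 4π × (0.13)² = 0.212 m².
From P = σAT⁴, T = (P / σA)^(1/4) = (1670 / (5.67×10⁻⁸ × 0.212))^(1/4).
T = (1.39×10^11)^(1/4) = 610 K.

T ≈ 610 K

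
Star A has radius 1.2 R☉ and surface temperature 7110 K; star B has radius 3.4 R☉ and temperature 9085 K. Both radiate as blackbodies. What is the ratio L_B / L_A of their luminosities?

L_B/L_A ≈ 21.4

L = 4πR²σT⁴ ∝ R²T⁴, so L_B/L_A = (3.4/1.2)² × (9085/7110)⁴ = 8.03 × 2.67 = 21.4.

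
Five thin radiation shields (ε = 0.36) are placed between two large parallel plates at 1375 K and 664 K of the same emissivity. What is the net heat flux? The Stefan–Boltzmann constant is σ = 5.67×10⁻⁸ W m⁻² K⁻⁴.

q ≈ 7010 W/m²

Each of the 6 gaps contributes resistance (2/ε − 1) = 2/0.36 − 1 = 4.556; total = 27.33.
q = σ(T₁⁴ − T₂⁴) / 27.33 = 5.67×10⁻⁸ × 3.38×10^12 / 27.33 = 7010 W/m².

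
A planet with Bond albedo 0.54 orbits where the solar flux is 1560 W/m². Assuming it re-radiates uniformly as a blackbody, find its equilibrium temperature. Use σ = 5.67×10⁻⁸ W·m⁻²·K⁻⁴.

T ≈ 237 K

Power absorbed = (1−a)S·πR²; power emitted = 4πR²σT⁴. Equating and cancelling πR²:
T = ((1−a)S / 4σ)^(1/4) = (718 / (4 × 5.67×10⁻⁸))^(1/4) = (3.16×10^9)^(1/4).
T = 237 K.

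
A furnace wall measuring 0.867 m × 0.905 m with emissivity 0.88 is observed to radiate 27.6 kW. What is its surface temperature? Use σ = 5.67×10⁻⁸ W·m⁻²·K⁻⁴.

T ≈ 916 K

A = 0.867 × 0.905 = 0.785 m².
From P = εσAT⁴, T = (P / εσA)^(1/4) = (27600 / (0.88 × 5.67×10⁻⁸ × 0.785))^(1/4).
T = (7.05×10^11)^(1/4) = 916 K.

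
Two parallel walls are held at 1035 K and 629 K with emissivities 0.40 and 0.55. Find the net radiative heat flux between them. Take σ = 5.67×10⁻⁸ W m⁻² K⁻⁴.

For two large parallel gray plates, q = σ(T₁⁴ − T₂⁴) / (1/ε₁ + 1/ε₂ − 1).
1/ε₁ + 1/ε₂ − 1 = 1/0.40 + 1/0.55 − 1 = 3.318.
T₁⁴ − T₂⁴ = 1.15×10^12 − 1.57×10^11 = 9.91×10^11 K⁴.
q = 5.67×10⁻⁸ × 9.91×10^11 / 3.318 = 16900 W/m².

q ≈ 16900 W/m²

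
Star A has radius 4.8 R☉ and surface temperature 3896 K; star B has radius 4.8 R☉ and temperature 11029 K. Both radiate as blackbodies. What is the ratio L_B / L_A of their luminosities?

L = 4πR²σT⁴ ∝ R²T⁴, so L_B/L_A = (4.8/4.8)² × (11029/3896)⁴ = 1.00 × 64.2 = 64.2.

L_B/L_A ≈ 64.2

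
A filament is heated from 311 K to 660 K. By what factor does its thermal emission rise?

P ∝ T⁴, so the ratio is (660/311)⁴ = (2.122)⁴ = 20.3.

ratio ≈ 20.3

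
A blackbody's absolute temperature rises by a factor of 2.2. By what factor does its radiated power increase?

P ∝ T⁴, so the power scales as (2.2)⁴ = 23.4.

factor ≈ 23.4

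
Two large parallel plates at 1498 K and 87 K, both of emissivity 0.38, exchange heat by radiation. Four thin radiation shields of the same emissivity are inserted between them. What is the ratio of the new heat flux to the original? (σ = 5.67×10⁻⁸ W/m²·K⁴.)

ratio ≈ 0.200

With N identical shields there are N+1 = 5 gaps in series, each with the same radiative resistance, so the flux falls to 1/(N+1) of its unshielded value.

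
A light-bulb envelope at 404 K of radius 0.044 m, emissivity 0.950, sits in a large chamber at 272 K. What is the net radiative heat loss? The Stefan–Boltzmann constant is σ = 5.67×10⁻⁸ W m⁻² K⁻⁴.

A = 4πr² = 4π × (0.044)² = 0.0243 m².
Q = εσA(T⁴ − T_s⁴). T⁴ − T_s⁴ = (404)⁴ − (272)⁴ = 2.66×10^10 − 5.47×10^9 = 2.12×10^10 K⁴.
Q = 0.950 × 5.67×10⁻⁸ × 0.0243 × 2.12×10^10 = 27.7 W.

Q ≈ 27.7 W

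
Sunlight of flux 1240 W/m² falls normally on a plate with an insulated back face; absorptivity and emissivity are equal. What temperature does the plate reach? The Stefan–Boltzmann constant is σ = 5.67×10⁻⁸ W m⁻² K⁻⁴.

Absorbed flux αS = emitted flux εσT⁴ (one radiating face); with α = ε, T = (S/σ)^(1/4).
T = (1240 / 5.67×10⁻⁸)^(1/4) = (2.19×10^10)^(1/4).
T = 385 K.

T ≈ 385 K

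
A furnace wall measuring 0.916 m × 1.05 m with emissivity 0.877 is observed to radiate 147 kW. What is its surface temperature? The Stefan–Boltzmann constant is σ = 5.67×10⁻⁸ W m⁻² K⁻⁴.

A = 0.916 × 1.05 = 0.962 m².
From P = εσAT⁴, T = (P / εσA)^(1/4) = (1.47×10^5 / (0.877 × 5.67×10⁻⁸ × 0.962))^(1/4).
T = (3.07×10^12)^(1/4) = 1320 K.

T ≈ 1320 K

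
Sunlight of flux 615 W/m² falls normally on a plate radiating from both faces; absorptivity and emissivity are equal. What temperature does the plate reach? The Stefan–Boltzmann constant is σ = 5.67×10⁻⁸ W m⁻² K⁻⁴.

Absorbed flux αS = emitted flux 2εσT⁴ per unit area; with α = ε this gives T = (S/2σ)^(1/4).
T = (615 / (2 × 5.67×10⁻⁸))^(1/4) = (5.42×10^9)^(1/4).
T = 271 K.

T ≈ 271 K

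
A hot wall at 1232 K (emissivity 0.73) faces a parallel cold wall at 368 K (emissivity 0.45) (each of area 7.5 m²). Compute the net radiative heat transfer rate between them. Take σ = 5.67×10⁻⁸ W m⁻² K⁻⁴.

Q ≈ 3.75×10^5 W

For two large parallel gray plates, q = σ(T₁⁴ − T₂⁴) / (1/ε₁ + 1/ε₂ − 1).
1/ε₁ + 1/ε₂ − 1 = 1/0.73 + 1/0.45 − 1 = 2.592.
T₁⁴ − T₂⁴ = 2.30×10^12 − 1.83×10^10 = 2.29×10^12 K⁴.
q = 5.67×10⁻⁸ × 2.29×10^12 / 2.592 = 50000 W/m².
Q = q·A = 50000 × 7.5 = 3.75×10^5 W.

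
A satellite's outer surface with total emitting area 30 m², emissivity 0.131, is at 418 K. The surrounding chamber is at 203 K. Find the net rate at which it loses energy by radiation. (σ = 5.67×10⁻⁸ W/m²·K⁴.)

Q = εσA(T⁴ − T_s⁴). T⁴ − T_s⁴ = (418)⁴ − (203)⁴ = 3.05×10^10 − 1.70×10^9 = 2.88×10^10 K⁴.
Q = 0.131 × 5.67×10⁻⁸ × 30.0 × 2.88×10^10 = 6420 W.

Q ≈ 6420 W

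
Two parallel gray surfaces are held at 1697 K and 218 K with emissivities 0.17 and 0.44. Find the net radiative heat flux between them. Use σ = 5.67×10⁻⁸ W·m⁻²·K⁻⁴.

For two large parallel gray plates, q = σ(T₁⁴ − T₂⁴) / (1/ε₁ + 1/ε₂ − 1).
1/ε₁ + 1/ε₂ − 1 = 1/0.17 + 1/0.44 − 1 = 7.155.
T₁⁴ − T₂⁴ = 8.29×10^12 − 2.26×10^9 = 8.29×10^12 K⁴.
q = 5.67×10⁻⁸ × 8.29×10^12 / 7.155 = 65700 W/m².

q ≈ 65700 W/m²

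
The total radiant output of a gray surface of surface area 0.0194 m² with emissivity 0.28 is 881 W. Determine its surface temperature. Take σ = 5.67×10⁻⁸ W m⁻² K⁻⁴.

From P = εσAT⁴, T = (P / εσA)^(1/4) = (881 / (0.28 × 5.67×10⁻⁸ × 0.0194))^(1/4).
T = (2.86×10^12)^(1/4) = 1300 K.

T ≈ 1300 K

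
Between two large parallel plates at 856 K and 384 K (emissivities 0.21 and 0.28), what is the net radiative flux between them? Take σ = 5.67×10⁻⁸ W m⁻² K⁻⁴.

q ≈ 3980 W/m²

For two large parallel gray plates, q = σ(T₁⁴ − T₂⁴) / (1/ε₁ + 1/ε₂ − 1).
1/ε₁ + 1/ε₂ − 1 = 1/0.21 + 1/0.28 − 1 = 7.333.
T₁⁴ − T₂⁴ = 5.37×10^11 − 2.17×10^10 = 5.15×10^11 K⁴.
q = 5.67×10⁻⁸ × 5.15×10^11 / 7.333 = 3980 W/m².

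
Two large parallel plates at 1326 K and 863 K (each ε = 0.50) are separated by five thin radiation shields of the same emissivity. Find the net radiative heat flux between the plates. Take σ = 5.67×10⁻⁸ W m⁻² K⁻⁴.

Each of the 6 gaps contributes resistance (2/ε − 1) = 2/0.50 − 1 = 3.000; total = 18.00.
q = σ(T₁⁴ − T₂⁴) / 18.00 = 5.67×10⁻⁸ × 2.54×10^12 / 18.00 = 7990 W/m².

q ≈ 7990 W/m²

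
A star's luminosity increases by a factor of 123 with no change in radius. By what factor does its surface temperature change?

factor ≈ 3.33

P ∝ T⁴ ⇒ T ∝ P^(1/4), so T scales by (123)^(1/4) = 3.33.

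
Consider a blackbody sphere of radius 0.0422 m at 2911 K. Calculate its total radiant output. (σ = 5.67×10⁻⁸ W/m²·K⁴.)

A = 4πr² = 4π × (0.0422)² = 0.0224 m².
P = σAT⁴ = 5.67×10⁻⁸ × 0.0224 × (2911)⁴ = 5.67×10⁻⁸ × 0.0224 × 7.18×10^13.
P = 91100 W.

P ≈ 91100 W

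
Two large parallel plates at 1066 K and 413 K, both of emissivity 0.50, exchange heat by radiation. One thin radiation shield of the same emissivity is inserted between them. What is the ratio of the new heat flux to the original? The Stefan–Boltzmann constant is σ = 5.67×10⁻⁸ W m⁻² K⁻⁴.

With N identical shields there are N+1 = 2 gaps in series, each with the same radiative resistance, so the flux falls to 1/(N+1) of its unshielded value.

ratio ≈ 0.500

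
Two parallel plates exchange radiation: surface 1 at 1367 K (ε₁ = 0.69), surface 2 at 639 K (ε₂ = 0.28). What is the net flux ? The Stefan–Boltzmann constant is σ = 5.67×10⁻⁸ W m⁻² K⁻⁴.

For two large parallel gray plates, q = σ(T₁⁴ − T₂⁴) / (1/ε₁ + 1/ε₂ − 1).
1/ε₁ + 1/ε₂ − 1 = 1/0.69 + 1/0.28 − 1 = 4.021.
T₁⁴ − T₂⁴ = 3.49×10^12 − 1.67×10^11 = 3.33×10^12 K⁴.
q = 5.67×10⁻⁸ × 3.33×10^12 / 4.021 = 46900 W/m².

q ≈ 46900 W/m²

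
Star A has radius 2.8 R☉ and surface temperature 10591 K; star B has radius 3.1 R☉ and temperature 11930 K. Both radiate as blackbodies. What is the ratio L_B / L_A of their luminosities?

L = 4πR²σT⁴ ∝ R²T⁴, so L_B/L_A = (3.1/2.8)² × (11930/10591)⁴ = 1.23 × 1.61 = 1.97.

L_B/L_A ≈ 1.97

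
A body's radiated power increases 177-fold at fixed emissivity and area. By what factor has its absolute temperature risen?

P ∝ T⁴ ⇒ T ∝ P^(1/4), so T scales by (177)^(1/4) = 3.65.

factor ≈ 3.65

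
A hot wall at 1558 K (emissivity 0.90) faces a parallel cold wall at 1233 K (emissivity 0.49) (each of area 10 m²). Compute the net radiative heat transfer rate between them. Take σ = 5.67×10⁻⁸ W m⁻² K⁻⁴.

For two large parallel gray plates, q = σ(T₁⁴ − T₂⁴) / (1/ε₁ + 1/ε₂ − 1).
1/ε₁ + 1/ε₂ − 1 = 1/0.90 + 1/0.49 − 1 = 2.152.
T₁⁴ − T₂⁴ = 5.89×10^12 − 2.31×10^12 = 3.58×10^12 K⁴.
q = 5.67×10⁻⁸ × 3.58×10^12 / 2.152 = 94300 W/m².
Q = q·A = 94300 × 10 = 9.43×10^5 W.

Q ≈ 9.43×10^5 W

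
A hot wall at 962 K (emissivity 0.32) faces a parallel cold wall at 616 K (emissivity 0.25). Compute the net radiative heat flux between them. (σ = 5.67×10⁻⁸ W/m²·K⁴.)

q ≈ 6600 W/m²

For two large parallel gray plates, q = σ(T₁⁴ − T₂⁴) / (1/ε₁ + 1/ε₂ − 1).
1/ε₁ + 1/ε₂ − 1 = 1/0.32 + 1/0.25 − 1 = 6.125.
T₁⁴ − T₂⁴ = 8.56×10^11 − 1.44×10^11 = 7.12×10^11 K⁴.
q = 5.67×10⁻⁸ × 7.12×10^11 / 6.125 = 6600 W/m².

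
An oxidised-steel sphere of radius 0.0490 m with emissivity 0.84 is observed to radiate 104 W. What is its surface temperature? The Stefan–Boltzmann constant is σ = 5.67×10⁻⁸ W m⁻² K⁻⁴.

T ≈ 519 K

A = 4πr² = 4π × (0.0490)² = 0.0302 m².
From P = εσAT⁴, T = (P / εσA)^(1/4) = (104 / (0.84 × 5.67×10⁻⁸ × 0.0302))^(1/4).
T = (7.24×10^10)^(1/4) = 519 K.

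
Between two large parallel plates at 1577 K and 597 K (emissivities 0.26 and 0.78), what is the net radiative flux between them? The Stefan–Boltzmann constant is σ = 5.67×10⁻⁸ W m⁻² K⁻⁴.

q ≈ 83200 W/m²

For two large parallel gray plates, q = σ(T₁⁴ − T₂⁴) / (1/ε₁ + 1/ε₂ − 1).
1/ε₁ + 1/ε₂ − 1 = 1/0.26 + 1/0.78 − 1 = 4.128.
T₁⁴ − T₂⁴ = 6.18×10^12 − 1.27×10^11 = 6.06×10^12 K⁴.
q = 5.67×10⁻⁸ × 6.06×10^12 / 4.128 = 83200 W/m².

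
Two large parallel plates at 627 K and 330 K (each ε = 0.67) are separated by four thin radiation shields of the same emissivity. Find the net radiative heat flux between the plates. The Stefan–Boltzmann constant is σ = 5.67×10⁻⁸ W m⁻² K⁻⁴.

q ≈ 815 W/m²

Each of the 5 gaps contributes resistance (2/ε − 1) = 2/0.67 − 1 = 1.985; total = 9.925.
q = σ(T₁⁴ − T₂⁴) / 9.925 = 5.67×10⁻⁸ × 1.43×10^11 / 9.925 = 815 W/m².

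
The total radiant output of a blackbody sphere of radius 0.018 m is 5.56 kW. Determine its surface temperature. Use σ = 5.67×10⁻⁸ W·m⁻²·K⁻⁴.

A = 4πr² = 4π × (0.018)² = 4.07×10^-3 m².
From P = σAT⁴, T = (P / σA)^(1/4) = (5560 / (5.67×10⁻⁸ × 4.07×10^-3))^(1/4).
T = (2.41×10^13)^(1/4) = 2220 K.

T ≈ 2220 K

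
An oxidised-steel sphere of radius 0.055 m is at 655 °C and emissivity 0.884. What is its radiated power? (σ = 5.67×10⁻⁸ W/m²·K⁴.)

P ≈ 1410 W

A = 4πr² = 4π × (0.055)² = 0.0380 m².
655 °C = 928 K.
P = εσAT⁴ = 0.884 × 5.67×10⁻⁸ × 0.0380 × (928)⁴ = 0.884 × 5.67×10⁻⁸ × 0.0380 × 7.42×10^11.
P = 1410 W.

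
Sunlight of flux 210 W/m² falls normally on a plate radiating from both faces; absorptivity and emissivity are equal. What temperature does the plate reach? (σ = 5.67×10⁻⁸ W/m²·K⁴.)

T ≈ 207 K

Absorbed flux αS = emitted flux 2εσT⁴ per unit area; with α = ε this gives T = (S/2σ)^(1/4).
T = (210 / (2 × 5.67×10⁻⁸))^(1/4) = (1.85×10^9)^(1/4).
T = 207 K.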